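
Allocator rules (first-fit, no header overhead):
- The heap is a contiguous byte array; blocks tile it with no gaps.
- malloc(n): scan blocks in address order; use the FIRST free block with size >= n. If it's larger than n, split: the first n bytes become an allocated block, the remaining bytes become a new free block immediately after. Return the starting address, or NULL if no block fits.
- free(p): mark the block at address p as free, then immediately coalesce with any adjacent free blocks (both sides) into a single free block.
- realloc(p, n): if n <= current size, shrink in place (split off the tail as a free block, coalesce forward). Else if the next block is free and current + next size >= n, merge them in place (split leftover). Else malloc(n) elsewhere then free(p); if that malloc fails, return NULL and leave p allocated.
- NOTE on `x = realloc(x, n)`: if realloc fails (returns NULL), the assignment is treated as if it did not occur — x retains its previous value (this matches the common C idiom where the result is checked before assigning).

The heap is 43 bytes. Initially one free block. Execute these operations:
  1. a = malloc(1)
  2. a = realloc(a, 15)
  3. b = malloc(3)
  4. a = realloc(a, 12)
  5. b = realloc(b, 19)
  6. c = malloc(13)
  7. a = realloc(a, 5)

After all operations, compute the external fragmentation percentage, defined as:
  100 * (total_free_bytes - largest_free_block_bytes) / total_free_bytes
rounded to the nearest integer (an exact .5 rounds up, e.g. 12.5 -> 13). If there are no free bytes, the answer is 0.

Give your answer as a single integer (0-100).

Op 1: a = malloc(1) -> a = 0; heap: [0-0 ALLOC][1-42 FREE]
Op 2: a = realloc(a, 15) -> a = 0; heap: [0-14 ALLOC][15-42 FREE]
Op 3: b = malloc(3) -> b = 15; heap: [0-14 ALLOC][15-17 ALLOC][18-42 FREE]
Op 4: a = realloc(a, 12) -> a = 0; heap: [0-11 ALLOC][12-14 FREE][15-17 ALLOC][18-42 FREE]
Op 5: b = realloc(b, 19) -> b = 15; heap: [0-11 ALLOC][12-14 FREE][15-33 ALLOC][34-42 FREE]
Op 6: c = malloc(13) -> c = NULL; heap: [0-11 ALLOC][12-14 FREE][15-33 ALLOC][34-42 FREE]
Op 7: a = realloc(a, 5) -> a = 0; heap: [0-4 ALLOC][5-14 FREE][15-33 ALLOC][34-42 FREE]
Free blocks: [10 9] total_free=19 largest=10 -> 100*(19-10)/19 = 900/19 ≈ 47.368 -> rounds to 47

Answer: 47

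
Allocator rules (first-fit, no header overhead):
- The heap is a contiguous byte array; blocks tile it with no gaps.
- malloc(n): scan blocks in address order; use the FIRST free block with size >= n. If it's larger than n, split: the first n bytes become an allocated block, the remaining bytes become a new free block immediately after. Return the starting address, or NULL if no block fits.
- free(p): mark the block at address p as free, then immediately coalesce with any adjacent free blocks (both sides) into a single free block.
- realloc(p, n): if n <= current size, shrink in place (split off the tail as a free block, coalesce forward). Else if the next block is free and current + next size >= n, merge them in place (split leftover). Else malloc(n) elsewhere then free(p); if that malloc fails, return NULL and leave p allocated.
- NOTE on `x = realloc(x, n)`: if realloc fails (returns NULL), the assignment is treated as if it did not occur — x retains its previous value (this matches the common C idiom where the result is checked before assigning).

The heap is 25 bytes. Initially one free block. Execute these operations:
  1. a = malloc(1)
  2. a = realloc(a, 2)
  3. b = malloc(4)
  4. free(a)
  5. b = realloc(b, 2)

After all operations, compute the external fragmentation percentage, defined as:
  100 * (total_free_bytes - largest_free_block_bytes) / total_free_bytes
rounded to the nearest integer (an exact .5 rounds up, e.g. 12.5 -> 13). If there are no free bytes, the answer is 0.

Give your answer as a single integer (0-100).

Op 1: a = malloc(1) -> a = 0; heap: [0-0 ALLOC][1-24 FREE]
Op 2: a = realloc(a, 2) -> a = 0; heap: [0-1 ALLOC][2-24 FREE]
Op 3: b = malloc(4) -> b = 2; heap: [0-1 ALLOC][2-5 ALLOC][6-24 FREE]
Op 4: free(a) -> (freed a); heap: [0-1 FREE][2-5 ALLOC][6-24 FREE]
Op 5: b = realloc(b, 2) -> b = 2; heap: [0-1 FREE][2-3 ALLOC][4-24 FREE]
Free blocks: [2 21] total_free=23 largest=21 -> 100*(23-21)/23 = 200/23 ≈ 8.696 -> rounds to 9

Answer: 9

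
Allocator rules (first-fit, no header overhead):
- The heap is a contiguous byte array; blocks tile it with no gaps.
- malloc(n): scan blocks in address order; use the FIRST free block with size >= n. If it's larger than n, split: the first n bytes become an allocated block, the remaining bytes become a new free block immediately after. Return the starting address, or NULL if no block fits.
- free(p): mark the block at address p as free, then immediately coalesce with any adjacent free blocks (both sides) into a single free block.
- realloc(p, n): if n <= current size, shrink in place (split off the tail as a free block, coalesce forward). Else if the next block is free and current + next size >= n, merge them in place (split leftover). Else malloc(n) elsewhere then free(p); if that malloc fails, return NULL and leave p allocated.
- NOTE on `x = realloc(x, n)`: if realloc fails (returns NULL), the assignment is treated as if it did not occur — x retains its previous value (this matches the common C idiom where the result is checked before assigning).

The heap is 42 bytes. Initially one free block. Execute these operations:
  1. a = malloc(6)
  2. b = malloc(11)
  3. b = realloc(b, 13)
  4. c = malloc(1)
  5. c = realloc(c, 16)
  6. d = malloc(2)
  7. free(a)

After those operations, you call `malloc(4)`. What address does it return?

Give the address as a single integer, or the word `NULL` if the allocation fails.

Answer: 0

Derivation:
Op 1: a = malloc(6) -> a = 0; heap: [0-5 ALLOC][6-41 FREE]
Op 2: b = malloc(11) -> b = 6; heap: [0-5 ALLOC][6-16 ALLOC][17-41 FREE]
Op 3: b = realloc(b, 13) -> b = 6; heap: [0-5 ALLOC][6-18 ALLOC][19-41 FREE]
Op 4: c = malloc(1) -> c = 19; heap: [0-5 ALLOC][6-18 ALLOC][19-19 ALLOC][20-41 FREE]
Op 5: c = realloc(c, 16) -> c = 19; heap: [0-5 ALLOC][6-18 ALLOC][19-34 ALLOC][35-41 FREE]
Op 6: d = malloc(2) -> d = 35; heap: [0-5 ALLOC][6-18 ALLOC][19-34 ALLOC][35-36 ALLOC][37-41 FREE]
Op 7: free(a) -> (freed a); heap: [0-5 FREE][6-18 ALLOC][19-34 ALLOC][35-36 ALLOC][37-41 FREE]
malloc(4): first-fit scan over [0-5 FREE][6-18 ALLOC][19-34 ALLOC][35-36 ALLOC][37-41 FREE] -> 0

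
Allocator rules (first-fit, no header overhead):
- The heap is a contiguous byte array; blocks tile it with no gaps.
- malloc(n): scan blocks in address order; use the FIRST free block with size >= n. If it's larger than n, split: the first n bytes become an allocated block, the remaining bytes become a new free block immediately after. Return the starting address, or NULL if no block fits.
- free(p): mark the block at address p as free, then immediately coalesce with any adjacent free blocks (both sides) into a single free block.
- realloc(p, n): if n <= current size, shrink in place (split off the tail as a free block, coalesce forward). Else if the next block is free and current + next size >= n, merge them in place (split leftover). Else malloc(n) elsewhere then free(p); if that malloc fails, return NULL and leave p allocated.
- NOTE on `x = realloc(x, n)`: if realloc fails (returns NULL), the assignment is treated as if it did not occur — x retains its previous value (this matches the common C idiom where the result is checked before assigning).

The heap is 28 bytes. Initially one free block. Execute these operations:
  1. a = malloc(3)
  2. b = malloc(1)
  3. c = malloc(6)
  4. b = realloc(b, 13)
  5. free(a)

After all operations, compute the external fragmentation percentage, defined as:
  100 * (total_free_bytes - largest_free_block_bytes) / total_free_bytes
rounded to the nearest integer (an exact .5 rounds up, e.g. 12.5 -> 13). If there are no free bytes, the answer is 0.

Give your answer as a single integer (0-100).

Op 1: a = malloc(3) -> a = 0; heap: [0-2 ALLOC][3-27 FREE]
Op 2: b = malloc(1) -> b = 3; heap: [0-2 ALLOC][3-3 ALLOC][4-27 FREE]
Op 3: c = malloc(6) -> c = 4; heap: [0-2 ALLOC][3-3 ALLOC][4-9 ALLOC][10-27 FREE]
Op 4: b = realloc(b, 13) -> b = 10; heap: [0-2 ALLOC][3-3 FREE][4-9 ALLOC][10-22 ALLOC][23-27 FREE]
Op 5: free(a) -> (freed a); heap: [0-3 FREE][4-9 ALLOC][10-22 ALLOC][23-27 FREE]
Free blocks: [4 5] total_free=9 largest=5 -> 100*(9-5)/9 = 400/9 ≈ 44.444 -> rounds to 44

Answer: 44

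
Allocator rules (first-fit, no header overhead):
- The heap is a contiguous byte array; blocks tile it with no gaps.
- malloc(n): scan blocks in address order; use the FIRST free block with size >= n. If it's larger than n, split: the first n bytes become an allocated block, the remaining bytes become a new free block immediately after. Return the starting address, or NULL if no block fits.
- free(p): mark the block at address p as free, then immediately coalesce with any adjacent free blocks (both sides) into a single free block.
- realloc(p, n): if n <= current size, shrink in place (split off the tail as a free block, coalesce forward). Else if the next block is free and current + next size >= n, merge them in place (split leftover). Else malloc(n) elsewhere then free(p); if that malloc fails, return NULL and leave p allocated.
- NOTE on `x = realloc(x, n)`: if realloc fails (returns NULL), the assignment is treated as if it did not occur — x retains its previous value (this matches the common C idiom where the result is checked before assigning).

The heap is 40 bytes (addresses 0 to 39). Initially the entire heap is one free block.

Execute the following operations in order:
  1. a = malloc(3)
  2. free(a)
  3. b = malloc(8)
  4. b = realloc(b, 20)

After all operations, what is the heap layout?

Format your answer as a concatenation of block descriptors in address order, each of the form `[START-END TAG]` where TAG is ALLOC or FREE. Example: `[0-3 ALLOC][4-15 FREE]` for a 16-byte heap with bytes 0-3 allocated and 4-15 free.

Op 1: a = malloc(3) -> a = 0; heap: [0-2 ALLOC][3-39 FREE]
Op 2: free(a) -> (freed a); heap: [0-39 FREE]
Op 3: b = malloc(8) -> b = 0; heap: [0-7 ALLOC][8-39 FREE]
Op 4: b = realloc(b, 20) -> b = 0; heap: [0-19 ALLOC][20-39 FREE]

Answer: [0-19 ALLOC][20-39 FREE]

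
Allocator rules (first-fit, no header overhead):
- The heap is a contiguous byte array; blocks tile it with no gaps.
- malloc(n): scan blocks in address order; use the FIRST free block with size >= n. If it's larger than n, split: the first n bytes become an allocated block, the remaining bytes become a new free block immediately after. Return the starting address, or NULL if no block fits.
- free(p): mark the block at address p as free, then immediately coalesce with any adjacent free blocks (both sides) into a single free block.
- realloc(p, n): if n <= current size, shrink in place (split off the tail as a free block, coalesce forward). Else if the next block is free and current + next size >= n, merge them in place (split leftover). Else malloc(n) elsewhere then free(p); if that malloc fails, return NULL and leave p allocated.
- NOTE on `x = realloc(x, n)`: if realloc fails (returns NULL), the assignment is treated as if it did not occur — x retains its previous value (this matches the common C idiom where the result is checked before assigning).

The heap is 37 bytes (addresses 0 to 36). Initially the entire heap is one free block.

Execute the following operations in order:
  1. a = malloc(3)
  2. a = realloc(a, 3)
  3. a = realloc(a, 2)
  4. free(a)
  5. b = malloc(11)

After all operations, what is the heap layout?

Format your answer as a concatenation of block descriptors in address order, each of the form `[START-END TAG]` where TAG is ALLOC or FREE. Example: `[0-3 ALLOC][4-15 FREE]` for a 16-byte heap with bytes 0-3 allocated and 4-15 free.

Op 1: a = malloc(3) -> a = 0; heap: [0-2 ALLOC][3-36 FREE]
Op 2: a = realloc(a, 3) -> a = 0; heap: [0-2 ALLOC][3-36 FREE]
Op 3: a = realloc(a, 2) -> a = 0; heap: [0-1 ALLOC][2-36 FREE]
Op 4: free(a) -> (freed a); heap: [0-36 FREE]
Op 5: b = malloc(11) -> b = 0; heap: [0-10 ALLOC][11-36 FREE]

Answer: [0-10 ALLOC][11-36 FREE]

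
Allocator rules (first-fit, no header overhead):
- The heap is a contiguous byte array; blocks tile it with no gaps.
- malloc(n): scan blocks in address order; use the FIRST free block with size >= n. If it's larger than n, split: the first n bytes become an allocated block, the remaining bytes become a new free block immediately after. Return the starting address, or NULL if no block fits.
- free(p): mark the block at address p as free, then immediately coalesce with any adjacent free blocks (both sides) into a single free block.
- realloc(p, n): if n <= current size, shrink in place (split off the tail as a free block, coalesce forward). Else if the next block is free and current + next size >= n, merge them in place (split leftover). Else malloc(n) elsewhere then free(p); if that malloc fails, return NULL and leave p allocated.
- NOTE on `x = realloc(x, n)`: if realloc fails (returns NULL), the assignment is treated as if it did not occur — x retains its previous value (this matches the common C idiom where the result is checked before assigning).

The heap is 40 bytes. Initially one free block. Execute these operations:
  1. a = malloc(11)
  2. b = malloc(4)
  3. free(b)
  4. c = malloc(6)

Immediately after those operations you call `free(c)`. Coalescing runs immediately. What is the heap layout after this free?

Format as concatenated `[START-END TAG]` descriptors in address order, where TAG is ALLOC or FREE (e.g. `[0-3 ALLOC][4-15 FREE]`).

Answer: [0-10 ALLOC][11-39 FREE]

Derivation:
Op 1: a = malloc(11) -> a = 0; heap: [0-10 ALLOC][11-39 FREE]
Op 2: b = malloc(4) -> b = 11; heap: [0-10 ALLOC][11-14 ALLOC][15-39 FREE]
Op 3: free(b) -> (freed b); heap: [0-10 ALLOC][11-39 FREE]
Op 4: c = malloc(6) -> c = 11; heap: [0-10 ALLOC][11-16 ALLOC][17-39 FREE]
free(c): c = 11 -> block [11-16 ALLOC]; mark free, coalesce with adjacent free neighbors -> [0-10 ALLOC][11-39 FREE]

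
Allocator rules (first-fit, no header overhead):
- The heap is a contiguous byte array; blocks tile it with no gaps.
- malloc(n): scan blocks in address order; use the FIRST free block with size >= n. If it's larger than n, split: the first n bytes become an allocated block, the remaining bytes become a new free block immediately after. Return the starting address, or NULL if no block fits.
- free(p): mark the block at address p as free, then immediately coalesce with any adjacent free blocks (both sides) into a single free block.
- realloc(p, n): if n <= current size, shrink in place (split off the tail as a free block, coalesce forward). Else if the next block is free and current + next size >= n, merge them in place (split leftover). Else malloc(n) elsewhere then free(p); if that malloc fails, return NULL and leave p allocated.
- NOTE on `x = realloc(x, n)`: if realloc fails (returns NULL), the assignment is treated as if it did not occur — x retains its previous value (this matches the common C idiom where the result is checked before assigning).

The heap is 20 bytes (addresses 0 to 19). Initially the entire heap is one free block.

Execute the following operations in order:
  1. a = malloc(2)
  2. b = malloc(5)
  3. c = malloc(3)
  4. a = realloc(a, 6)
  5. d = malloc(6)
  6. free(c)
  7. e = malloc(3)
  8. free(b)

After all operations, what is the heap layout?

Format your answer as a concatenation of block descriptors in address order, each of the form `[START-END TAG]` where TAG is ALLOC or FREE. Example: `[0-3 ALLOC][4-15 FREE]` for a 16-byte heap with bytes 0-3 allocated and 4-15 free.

Op 1: a = malloc(2) -> a = 0; heap: [0-1 ALLOC][2-19 FREE]
Op 2: b = malloc(5) -> b = 2; heap: [0-1 ALLOC][2-6 ALLOC][7-19 FREE]
Op 3: c = malloc(3) -> c = 7; heap: [0-1 ALLOC][2-6 ALLOC][7-9 ALLOC][10-19 FREE]
Op 4: a = realloc(a, 6) -> a = 10; heap: [0-1 FREE][2-6 ALLOC][7-9 ALLOC][10-15 ALLOC][16-19 FREE]
Op 5: d = malloc(6) -> d = NULL; heap: [0-1 FREE][2-6 ALLOC][7-9 ALLOC][10-15 ALLOC][16-19 FREE]
Op 6: free(c) -> (freed c); heap: [0-1 FREE][2-6 ALLOC][7-9 FREE][10-15 ALLOC][16-19 FREE]
Op 7: e = malloc(3) -> e = 7; heap: [0-1 FREE][2-6 ALLOC][7-9 ALLOC][10-15 ALLOC][16-19 FREE]
Op 8: free(b) -> (freed b); heap: [0-6 FREE][7-9 ALLOC][10-15 ALLOC][16-19 FREE]

Answer: [0-6 FREE][7-9 ALLOC][10-15 ALLOC][16-19 FREE]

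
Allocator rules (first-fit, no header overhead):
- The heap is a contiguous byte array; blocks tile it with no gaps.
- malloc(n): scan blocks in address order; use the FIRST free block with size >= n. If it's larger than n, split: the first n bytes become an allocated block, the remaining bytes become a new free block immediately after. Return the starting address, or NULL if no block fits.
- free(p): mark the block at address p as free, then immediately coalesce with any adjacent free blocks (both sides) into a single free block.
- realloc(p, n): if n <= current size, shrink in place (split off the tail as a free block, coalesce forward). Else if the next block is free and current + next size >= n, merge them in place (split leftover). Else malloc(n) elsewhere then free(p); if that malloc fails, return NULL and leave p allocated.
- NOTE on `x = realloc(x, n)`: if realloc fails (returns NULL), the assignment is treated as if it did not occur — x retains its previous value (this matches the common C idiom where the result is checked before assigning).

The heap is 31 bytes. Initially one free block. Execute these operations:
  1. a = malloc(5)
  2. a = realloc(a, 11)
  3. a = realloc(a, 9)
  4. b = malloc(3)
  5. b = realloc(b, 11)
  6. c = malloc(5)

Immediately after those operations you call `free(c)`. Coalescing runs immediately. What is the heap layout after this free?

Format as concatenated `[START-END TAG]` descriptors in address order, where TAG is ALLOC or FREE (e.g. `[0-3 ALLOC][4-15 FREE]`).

Op 1: a = malloc(5) -> a = 0; heap: [0-4 ALLOC][5-30 FREE]
Op 2: a = realloc(a, 11) -> a = 0; heap: [0-10 ALLOC][11-30 FREE]
Op 3: a = realloc(a, 9) -> a = 0; heap: [0-8 ALLOC][9-30 FREE]
Op 4: b = malloc(3) -> b = 9; heap: [0-8 ALLOC][9-11 ALLOC][12-30 FREE]
Op 5: b = realloc(b, 11) -> b = 9; heap: [0-8 ALLOC][9-19 ALLOC][20-30 FREE]
Op 6: c = malloc(5) -> c = 20; heap: [0-8 ALLOC][9-19 ALLOC][20-24 ALLOC][25-30 FREE]
free(c): c = 20 -> block [20-24 ALLOC]; mark free, coalesce with adjacent free neighbors -> [0-8 ALLOC][9-19 ALLOC][20-30 FREE]

Answer: [0-8 ALLOC][9-19 ALLOC][20-30 FREE]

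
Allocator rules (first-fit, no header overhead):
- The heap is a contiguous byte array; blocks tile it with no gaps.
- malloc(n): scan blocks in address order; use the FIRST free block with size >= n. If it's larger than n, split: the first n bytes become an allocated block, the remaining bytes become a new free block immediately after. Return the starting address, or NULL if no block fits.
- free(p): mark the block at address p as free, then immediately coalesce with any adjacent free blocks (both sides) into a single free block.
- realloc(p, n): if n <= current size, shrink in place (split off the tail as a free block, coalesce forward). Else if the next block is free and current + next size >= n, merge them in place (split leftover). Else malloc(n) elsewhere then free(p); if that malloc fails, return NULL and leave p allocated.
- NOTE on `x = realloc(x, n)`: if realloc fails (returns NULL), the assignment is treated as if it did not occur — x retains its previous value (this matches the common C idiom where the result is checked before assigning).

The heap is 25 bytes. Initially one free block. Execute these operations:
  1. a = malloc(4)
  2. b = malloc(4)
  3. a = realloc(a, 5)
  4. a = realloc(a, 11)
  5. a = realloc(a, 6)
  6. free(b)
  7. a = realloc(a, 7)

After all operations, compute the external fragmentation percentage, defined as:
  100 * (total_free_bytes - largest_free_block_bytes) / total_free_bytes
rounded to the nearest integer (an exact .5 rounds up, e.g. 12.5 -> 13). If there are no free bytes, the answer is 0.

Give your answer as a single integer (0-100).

Answer: 44

Derivation:
Op 1: a = malloc(4) -> a = 0; heap: [0-3 ALLOC][4-24 FREE]
Op 2: b = malloc(4) -> b = 4; heap: [0-3 ALLOC][4-7 ALLOC][8-24 FREE]
Op 3: a = realloc(a, 5) -> a = 8; heap: [0-3 FREE][4-7 ALLOC][8-12 ALLOC][13-24 FREE]
Op 4: a = realloc(a, 11) -> a = 8; heap: [0-3 FREE][4-7 ALLOC][8-18 ALLOC][19-24 FREE]
Op 5: a = realloc(a, 6) -> a = 8; heap: [0-3 FREE][4-7 ALLOC][8-13 ALLOC][14-24 FREE]
Op 6: free(b) -> (freed b); heap: [0-7 FREE][8-13 ALLOC][14-24 FREE]
Op 7: a = realloc(a, 7) -> a = 8; heap: [0-7 FREE][8-14 ALLOC][15-24 FREE]
Free blocks: [8 10] total_free=18 largest=10 -> 100*(18-10)/18 = 800/18 ≈ 44.444 -> rounds to 44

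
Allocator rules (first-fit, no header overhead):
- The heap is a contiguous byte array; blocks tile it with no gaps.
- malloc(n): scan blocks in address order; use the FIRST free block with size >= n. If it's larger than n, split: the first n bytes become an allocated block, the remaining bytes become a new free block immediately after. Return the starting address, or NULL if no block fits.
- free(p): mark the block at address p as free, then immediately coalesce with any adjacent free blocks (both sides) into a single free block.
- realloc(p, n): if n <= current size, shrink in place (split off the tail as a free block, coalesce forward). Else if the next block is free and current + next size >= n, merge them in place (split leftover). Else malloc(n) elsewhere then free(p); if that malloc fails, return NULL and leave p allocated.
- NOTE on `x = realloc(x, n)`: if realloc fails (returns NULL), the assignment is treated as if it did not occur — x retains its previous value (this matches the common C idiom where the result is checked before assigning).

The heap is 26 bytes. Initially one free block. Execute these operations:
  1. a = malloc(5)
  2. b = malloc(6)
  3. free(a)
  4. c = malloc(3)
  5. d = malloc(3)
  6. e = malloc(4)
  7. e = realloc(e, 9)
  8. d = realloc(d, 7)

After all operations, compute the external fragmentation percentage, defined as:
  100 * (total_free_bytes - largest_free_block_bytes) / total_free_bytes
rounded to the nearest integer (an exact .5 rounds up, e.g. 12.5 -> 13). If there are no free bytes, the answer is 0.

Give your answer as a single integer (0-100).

Op 1: a = malloc(5) -> a = 0; heap: [0-4 ALLOC][5-25 FREE]
Op 2: b = malloc(6) -> b = 5; heap: [0-4 ALLOC][5-10 ALLOC][11-25 FREE]
Op 3: free(a) -> (freed a); heap: [0-4 FREE][5-10 ALLOC][11-25 FREE]
Op 4: c = malloc(3) -> c = 0; heap: [0-2 ALLOC][3-4 FREE][5-10 ALLOC][11-25 FREE]
Op 5: d = malloc(3) -> d = 11; heap: [0-2 ALLOC][3-4 FREE][5-10 ALLOC][11-13 ALLOC][14-25 FREE]
Op 6: e = malloc(4) -> e = 14; heap: [0-2 ALLOC][3-4 FREE][5-10 ALLOC][11-13 ALLOC][14-17 ALLOC][18-25 FREE]
Op 7: e = realloc(e, 9) -> e = 14; heap: [0-2 ALLOC][3-4 FREE][5-10 ALLOC][11-13 ALLOC][14-22 ALLOC][23-25 FREE]
Op 8: d = realloc(d, 7) -> NULL (d unchanged); heap: [0-2 ALLOC][3-4 FREE][5-10 ALLOC][11-13 ALLOC][14-22 ALLOC][23-25 FREE]
Free blocks: [2 3] total_free=5 largest=3 -> 100*(5-3)/5 = 200/5 = 40

Answer: 40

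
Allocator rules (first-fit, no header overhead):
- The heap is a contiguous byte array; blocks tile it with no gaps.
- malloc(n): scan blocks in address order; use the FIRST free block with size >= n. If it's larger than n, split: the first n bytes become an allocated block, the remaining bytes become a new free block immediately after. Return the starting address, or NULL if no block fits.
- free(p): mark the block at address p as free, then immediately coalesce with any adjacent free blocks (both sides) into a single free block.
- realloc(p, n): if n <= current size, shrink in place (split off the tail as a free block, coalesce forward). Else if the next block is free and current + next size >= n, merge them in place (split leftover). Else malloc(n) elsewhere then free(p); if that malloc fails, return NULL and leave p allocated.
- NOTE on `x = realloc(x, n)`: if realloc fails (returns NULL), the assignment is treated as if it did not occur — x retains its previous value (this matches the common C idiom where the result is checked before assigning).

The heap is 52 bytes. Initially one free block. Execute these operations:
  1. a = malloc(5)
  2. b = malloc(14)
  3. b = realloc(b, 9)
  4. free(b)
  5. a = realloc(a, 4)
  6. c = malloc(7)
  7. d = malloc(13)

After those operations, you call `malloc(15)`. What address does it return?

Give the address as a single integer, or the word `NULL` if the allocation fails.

Answer: 24

Derivation:
Op 1: a = malloc(5) -> a = 0; heap: [0-4 ALLOC][5-51 FREE]
Op 2: b = malloc(14) -> b = 5; heap: [0-4 ALLOC][5-18 ALLOC][19-51 FREE]
Op 3: b = realloc(b, 9) -> b = 5; heap: [0-4 ALLOC][5-13 ALLOC][14-51 FREE]
Op 4: free(b) -> (freed b); heap: [0-4 ALLOC][5-51 FREE]
Op 5: a = realloc(a, 4) -> a = 0; heap: [0-3 ALLOC][4-51 FREE]
Op 6: c = malloc(7) -> c = 4; heap: [0-3 ALLOC][4-10 ALLOC][11-51 FREE]
Op 7: d = malloc(13) -> d = 11; heap: [0-3 ALLOC][4-10 ALLOC][11-23 ALLOC][24-51 FREE]
malloc(15): first-fit scan over [0-3 ALLOC][4-10 ALLOC][11-23 ALLOC][24-51 FREE] -> 24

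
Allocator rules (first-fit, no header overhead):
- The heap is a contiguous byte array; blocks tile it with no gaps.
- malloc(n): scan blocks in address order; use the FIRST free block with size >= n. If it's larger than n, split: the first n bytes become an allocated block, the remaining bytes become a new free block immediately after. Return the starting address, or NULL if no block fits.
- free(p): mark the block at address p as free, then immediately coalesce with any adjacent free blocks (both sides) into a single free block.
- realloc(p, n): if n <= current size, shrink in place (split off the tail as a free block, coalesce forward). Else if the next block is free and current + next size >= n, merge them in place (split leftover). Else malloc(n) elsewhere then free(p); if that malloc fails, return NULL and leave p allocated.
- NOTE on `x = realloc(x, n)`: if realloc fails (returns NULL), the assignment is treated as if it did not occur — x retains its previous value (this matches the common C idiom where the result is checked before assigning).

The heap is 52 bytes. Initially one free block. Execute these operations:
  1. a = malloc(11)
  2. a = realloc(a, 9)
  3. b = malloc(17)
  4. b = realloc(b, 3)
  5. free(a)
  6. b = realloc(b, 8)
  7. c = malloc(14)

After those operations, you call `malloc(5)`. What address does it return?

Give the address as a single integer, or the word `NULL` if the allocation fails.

Answer: 0

Derivation:
Op 1: a = malloc(11) -> a = 0; heap: [0-10 ALLOC][11-51 FREE]
Op 2: a = realloc(a, 9) -> a = 0; heap: [0-8 ALLOC][9-51 FREE]
Op 3: b = malloc(17) -> b = 9; heap: [0-8 ALLOC][9-25 ALLOC][26-51 FREE]
Op 4: b = realloc(b, 3) -> b = 9; heap: [0-8 ALLOC][9-11 ALLOC][12-51 FREE]
Op 5: free(a) -> (freed a); heap: [0-8 FREE][9-11 ALLOC][12-51 FREE]
Op 6: b = realloc(b, 8) -> b = 9; heap: [0-8 FREE][9-16 ALLOC][17-51 FREE]
Op 7: c = malloc(14) -> c = 17; heap: [0-8 FREE][9-16 ALLOC][17-30 ALLOC][31-51 FREE]
malloc(5): first-fit scan over [0-8 FREE][9-16 ALLOC][17-30 ALLOC][31-51 FREE] -> 0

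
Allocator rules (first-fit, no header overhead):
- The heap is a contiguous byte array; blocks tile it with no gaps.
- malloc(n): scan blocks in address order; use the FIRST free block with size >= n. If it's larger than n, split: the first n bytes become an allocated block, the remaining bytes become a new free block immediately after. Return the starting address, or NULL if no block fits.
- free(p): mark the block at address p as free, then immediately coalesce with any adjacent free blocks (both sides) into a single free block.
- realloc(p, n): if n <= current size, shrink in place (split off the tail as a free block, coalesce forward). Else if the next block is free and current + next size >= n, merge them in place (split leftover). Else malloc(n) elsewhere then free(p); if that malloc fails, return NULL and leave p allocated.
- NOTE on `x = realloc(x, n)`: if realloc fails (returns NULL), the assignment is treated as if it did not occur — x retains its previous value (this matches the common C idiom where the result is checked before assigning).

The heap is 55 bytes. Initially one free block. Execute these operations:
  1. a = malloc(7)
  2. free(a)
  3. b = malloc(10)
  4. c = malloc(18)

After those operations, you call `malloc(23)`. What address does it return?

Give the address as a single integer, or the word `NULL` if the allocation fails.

Answer: 28

Derivation:
Op 1: a = malloc(7) -> a = 0; heap: [0-6 ALLOC][7-54 FREE]
Op 2: free(a) -> (freed a); heap: [0-54 FREE]
Op 3: b = malloc(10) -> b = 0; heap: [0-9 ALLOC][10-54 FREE]
Op 4: c = malloc(18) -> c = 10; heap: [0-9 ALLOC][10-27 ALLOC][28-54 FREE]
malloc(23): first-fit scan over [0-9 ALLOC][10-27 ALLOC][28-54 FREE] -> 28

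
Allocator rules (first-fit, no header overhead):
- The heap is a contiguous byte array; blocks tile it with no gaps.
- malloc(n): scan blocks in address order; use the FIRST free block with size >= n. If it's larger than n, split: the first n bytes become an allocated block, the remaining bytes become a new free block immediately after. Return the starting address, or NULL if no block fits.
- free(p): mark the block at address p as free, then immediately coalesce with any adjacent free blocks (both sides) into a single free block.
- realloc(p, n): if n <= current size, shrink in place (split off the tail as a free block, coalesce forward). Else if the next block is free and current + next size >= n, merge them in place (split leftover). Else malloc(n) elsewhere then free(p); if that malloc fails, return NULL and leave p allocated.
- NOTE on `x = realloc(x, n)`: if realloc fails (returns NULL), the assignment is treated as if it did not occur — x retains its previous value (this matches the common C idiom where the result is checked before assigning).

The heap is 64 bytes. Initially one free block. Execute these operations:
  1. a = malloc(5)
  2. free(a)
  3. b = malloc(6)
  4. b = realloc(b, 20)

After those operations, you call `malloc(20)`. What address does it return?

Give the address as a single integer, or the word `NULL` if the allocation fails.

Answer: 20

Derivation:
Op 1: a = malloc(5) -> a = 0; heap: [0-4 ALLOC][5-63 FREE]
Op 2: free(a) -> (freed a); heap: [0-63 FREE]
Op 3: b = malloc(6) -> b = 0; heap: [0-5 ALLOC][6-63 FREE]
Op 4: b = realloc(b, 20) -> b = 0; heap: [0-19 ALLOC][20-63 FREE]
malloc(20): first-fit scan over [0-19 ALLOC][20-63 FREE] -> 20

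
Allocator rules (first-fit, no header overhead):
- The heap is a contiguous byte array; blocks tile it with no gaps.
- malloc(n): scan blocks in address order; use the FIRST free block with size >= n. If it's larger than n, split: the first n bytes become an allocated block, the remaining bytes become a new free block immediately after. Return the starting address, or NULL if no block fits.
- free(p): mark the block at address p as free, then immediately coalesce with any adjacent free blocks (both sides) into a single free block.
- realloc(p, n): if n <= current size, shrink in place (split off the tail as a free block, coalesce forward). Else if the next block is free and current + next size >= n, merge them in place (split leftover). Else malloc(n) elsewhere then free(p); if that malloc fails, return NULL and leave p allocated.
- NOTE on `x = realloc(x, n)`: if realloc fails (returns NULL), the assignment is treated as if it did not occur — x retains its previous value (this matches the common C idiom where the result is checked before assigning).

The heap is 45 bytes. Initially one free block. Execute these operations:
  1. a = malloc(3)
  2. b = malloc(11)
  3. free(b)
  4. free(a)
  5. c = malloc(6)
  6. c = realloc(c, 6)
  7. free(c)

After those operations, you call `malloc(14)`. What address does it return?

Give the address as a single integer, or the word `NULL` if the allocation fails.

Op 1: a = malloc(3) -> a = 0; heap: [0-2 ALLOC][3-44 FREE]
Op 2: b = malloc(11) -> b = 3; heap: [0-2 ALLOC][3-13 ALLOC][14-44 FREE]
Op 3: free(b) -> (freed b); heap: [0-2 ALLOC][3-44 FREE]
Op 4: free(a) -> (freed a); heap: [0-44 FREE]
Op 5: c = malloc(6) -> c = 0; heap: [0-5 ALLOC][6-44 FREE]
Op 6: c = realloc(c, 6) -> c = 0; heap: [0-5 ALLOC][6-44 FREE]
Op 7: free(c) -> (freed c); heap: [0-44 FREE]
malloc(14): first-fit scan over [0-44 FREE] -> 0

Answer: 0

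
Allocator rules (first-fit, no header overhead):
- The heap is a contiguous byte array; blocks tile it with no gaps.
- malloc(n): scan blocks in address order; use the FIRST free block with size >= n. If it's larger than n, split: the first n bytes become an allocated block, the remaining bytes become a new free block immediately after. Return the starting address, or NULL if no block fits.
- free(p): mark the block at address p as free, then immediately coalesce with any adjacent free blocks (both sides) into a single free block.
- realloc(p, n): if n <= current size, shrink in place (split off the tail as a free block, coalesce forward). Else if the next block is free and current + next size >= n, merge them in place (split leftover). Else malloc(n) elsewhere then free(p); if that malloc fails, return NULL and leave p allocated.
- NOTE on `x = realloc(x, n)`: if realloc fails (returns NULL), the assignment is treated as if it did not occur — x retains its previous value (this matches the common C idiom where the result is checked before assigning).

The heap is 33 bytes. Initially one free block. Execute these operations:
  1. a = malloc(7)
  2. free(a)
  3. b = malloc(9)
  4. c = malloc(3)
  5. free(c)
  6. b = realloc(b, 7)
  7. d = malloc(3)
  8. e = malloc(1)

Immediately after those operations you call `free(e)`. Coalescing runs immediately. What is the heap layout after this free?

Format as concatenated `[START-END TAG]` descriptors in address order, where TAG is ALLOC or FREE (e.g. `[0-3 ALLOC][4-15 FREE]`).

Op 1: a = malloc(7) -> a = 0; heap: [0-6 ALLOC][7-32 FREE]
Op 2: free(a) -> (freed a); heap: [0-32 FREE]
Op 3: b = malloc(9) -> b = 0; heap: [0-8 ALLOC][9-32 FREE]
Op 4: c = malloc(3) -> c = 9; heap: [0-8 ALLOC][9-11 ALLOC][12-32 FREE]
Op 5: free(c) -> (freed c); heap: [0-8 ALLOC][9-32 FREE]
Op 6: b = realloc(b, 7) -> b = 0; heap: [0-6 ALLOC][7-32 FREE]
Op 7: d = malloc(3) -> d = 7; heap: [0-6 ALLOC][7-9 ALLOC][10-32 FREE]
Op 8: e = malloc(1) -> e = 10; heap: [0-6 ALLOC][7-9 ALLOC][10-10 ALLOC][11-32 FREE]
free(e): e = 10 -> block [10-10 ALLOC]; mark free, coalesce with adjacent free neighbors -> [0-6 ALLOC][7-9 ALLOC][10-32 FREE]

Answer: [0-6 ALLOC][7-9 ALLOC][10-32 FREE]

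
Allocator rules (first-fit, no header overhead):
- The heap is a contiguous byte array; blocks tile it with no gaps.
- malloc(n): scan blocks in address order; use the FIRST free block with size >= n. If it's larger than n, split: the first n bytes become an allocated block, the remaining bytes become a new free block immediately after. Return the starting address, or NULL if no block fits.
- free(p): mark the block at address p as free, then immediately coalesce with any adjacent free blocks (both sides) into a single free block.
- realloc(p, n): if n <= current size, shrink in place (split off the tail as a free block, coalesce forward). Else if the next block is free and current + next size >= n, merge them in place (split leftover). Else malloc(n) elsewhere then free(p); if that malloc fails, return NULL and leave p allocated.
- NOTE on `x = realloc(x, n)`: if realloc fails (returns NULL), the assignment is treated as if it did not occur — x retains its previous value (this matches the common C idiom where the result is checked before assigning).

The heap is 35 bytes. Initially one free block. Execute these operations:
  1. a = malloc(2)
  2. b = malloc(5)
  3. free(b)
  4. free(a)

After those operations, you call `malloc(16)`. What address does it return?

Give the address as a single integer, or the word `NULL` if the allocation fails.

Answer: 0

Derivation:
Op 1: a = malloc(2) -> a = 0; heap: [0-1 ALLOC][2-34 FREE]
Op 2: b = malloc(5) -> b = 2; heap: [0-1 ALLOC][2-6 ALLOC][7-34 FREE]
Op 3: free(b) -> (freed b); heap: [0-1 ALLOC][2-34 FREE]
Op 4: free(a) -> (freed a); heap: [0-34 FREE]
malloc(16): first-fit scan over [0-34 FREE] -> 0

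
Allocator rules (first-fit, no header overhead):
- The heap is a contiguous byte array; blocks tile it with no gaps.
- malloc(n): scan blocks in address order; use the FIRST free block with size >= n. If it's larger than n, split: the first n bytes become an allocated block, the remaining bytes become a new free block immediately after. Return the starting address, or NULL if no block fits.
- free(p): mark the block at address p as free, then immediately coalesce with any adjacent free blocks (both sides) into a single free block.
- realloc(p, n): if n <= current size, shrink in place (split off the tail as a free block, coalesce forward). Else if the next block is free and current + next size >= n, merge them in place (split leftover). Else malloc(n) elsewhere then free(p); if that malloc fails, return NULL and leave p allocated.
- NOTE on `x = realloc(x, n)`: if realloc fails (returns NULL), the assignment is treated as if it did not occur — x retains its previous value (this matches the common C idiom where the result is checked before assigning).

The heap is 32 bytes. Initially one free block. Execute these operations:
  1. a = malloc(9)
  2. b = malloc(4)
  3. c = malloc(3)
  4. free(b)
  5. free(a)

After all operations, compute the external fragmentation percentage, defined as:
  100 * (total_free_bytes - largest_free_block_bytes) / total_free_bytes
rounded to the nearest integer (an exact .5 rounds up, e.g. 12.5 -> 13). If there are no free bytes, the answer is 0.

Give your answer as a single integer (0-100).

Answer: 45

Derivation:
Op 1: a = malloc(9) -> a = 0; heap: [0-8 ALLOC][9-31 FREE]
Op 2: b = malloc(4) -> b = 9; heap: [0-8 ALLOC][9-12 ALLOC][13-31 FREE]
Op 3: c = malloc(3) -> c = 13; heap: [0-8 ALLOC][9-12 ALLOC][13-15 ALLOC][16-31 FREE]
Op 4: free(b) -> (freed b); heap: [0-8 ALLOC][9-12 FREE][13-15 ALLOC][16-31 FREE]
Op 5: free(a) -> (freed a); heap: [0-12 FREE][13-15 ALLOC][16-31 FREE]
Free blocks: [13 16] total_free=29 largest=16 -> 100*(29-16)/29 = 1300/29 ≈ 44.828 -> rounds to 45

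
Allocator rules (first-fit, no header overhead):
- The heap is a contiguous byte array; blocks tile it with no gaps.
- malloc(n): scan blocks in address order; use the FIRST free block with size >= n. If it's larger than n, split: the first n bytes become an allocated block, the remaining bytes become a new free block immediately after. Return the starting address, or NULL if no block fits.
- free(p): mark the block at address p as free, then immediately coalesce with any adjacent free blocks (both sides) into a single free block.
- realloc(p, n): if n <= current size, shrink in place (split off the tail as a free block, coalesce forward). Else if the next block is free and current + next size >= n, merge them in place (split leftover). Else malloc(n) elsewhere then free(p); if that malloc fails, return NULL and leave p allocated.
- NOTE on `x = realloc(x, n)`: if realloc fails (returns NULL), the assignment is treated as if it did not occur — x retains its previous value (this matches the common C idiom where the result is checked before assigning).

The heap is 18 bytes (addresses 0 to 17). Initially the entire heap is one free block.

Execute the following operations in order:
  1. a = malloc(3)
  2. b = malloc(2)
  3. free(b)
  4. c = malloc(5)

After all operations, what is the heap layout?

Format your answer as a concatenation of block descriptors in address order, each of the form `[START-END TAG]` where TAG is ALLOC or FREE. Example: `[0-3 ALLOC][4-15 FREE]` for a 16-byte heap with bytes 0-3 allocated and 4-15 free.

Answer: [0-2 ALLOC][3-7 ALLOC][8-17 FREE]

Derivation:
Op 1: a = malloc(3) -> a = 0; heap: [0-2 ALLOC][3-17 FREE]
Op 2: b = malloc(2) -> b = 3; heap: [0-2 ALLOC][3-4 ALLOC][5-17 FREE]
Op 3: free(b) -> (freed b); heap: [0-2 ALLOC][3-17 FREE]
Op 4: c = malloc(5) -> c = 3; heap: [0-2 ALLOC][3-7 ALLOC][8-17 FREE]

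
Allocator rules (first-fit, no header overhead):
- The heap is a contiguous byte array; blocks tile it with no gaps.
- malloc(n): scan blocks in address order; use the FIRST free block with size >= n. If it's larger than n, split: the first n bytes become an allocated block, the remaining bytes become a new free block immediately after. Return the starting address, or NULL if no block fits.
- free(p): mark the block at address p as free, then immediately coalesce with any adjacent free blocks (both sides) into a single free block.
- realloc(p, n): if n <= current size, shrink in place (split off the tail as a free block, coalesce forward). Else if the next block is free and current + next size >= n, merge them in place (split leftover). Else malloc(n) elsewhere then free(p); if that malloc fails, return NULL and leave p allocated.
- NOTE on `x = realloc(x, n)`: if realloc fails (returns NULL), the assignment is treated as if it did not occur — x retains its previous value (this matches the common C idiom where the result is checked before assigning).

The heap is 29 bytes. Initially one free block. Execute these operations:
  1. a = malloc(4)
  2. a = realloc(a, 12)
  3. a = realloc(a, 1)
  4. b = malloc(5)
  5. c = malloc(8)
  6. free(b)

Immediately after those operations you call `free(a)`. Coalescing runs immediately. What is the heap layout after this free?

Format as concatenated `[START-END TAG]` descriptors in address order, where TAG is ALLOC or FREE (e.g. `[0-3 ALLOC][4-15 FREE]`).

Answer: [0-5 FREE][6-13 ALLOC][14-28 FREE]

Derivation:
Op 1: a = malloc(4) -> a = 0; heap: [0-3 ALLOC][4-28 FREE]
Op 2: a = realloc(a, 12) -> a = 0; heap: [0-11 ALLOC][12-28 FREE]
Op 3: a = realloc(a, 1) -> a = 0; heap: [0-0 ALLOC][1-28 FREE]
Op 4: b = malloc(5) -> b = 1; heap: [0-0 ALLOC][1-5 ALLOC][6-28 FREE]
Op 5: c = malloc(8) -> c = 6; heap: [0-0 ALLOC][1-5 ALLOC][6-13 ALLOC][14-28 FREE]
Op 6: free(b) -> (freed b); heap: [0-0 ALLOC][1-5 FREE][6-13 ALLOC][14-28 FREE]
free(a): a = 0 -> block [0-0 ALLOC]; mark free, coalesce with adjacent free neighbors -> [0-5 FREE][6-13 ALLOC][14-28 FREE]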